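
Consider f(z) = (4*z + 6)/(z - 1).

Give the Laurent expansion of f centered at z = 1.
10/(z - 1) + 4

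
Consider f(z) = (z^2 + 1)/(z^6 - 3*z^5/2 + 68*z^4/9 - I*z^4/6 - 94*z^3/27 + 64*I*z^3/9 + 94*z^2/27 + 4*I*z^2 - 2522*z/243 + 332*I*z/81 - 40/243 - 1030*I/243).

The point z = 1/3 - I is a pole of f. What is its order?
Factor the denominator:
  z^6 - 3*z^5/2 + 68*z^4/9 - I*z^4/6 - 94*z^3/27 + 64*I*z^3/9 + 94*z^2/27 + 4*I*z^2 - 2522*z/243 + 332*I*z/81 - 40/243 - 1030*I/243 = (z - 1/3 + I)^4*(z + 1/2 - I)*(z - 2/3 - 3*I)

The numerator P(z) = z^2 + 1 has P(1/3 - I) = 1/9 - 2*I/3 ≠ 0, so no factor of (z - 1/3 + I) cancels.
Near z = 1/3 - I we can therefore write f(z) = g(z)/(z - 1/3 + I)^4 with g analytic at 1/3 - I and g(1/3 - I) ≠ 0 (g is the numerator divided by the remaining denominator factors).

Hence z = 1/3 - I is a pole of order 4.

Final answer: 4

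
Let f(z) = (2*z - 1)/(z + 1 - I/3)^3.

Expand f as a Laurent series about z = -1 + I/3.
(-3 + 2*I/3)/(z + 1 - I/3)^3 + 2/(z + 1 - I/3)^2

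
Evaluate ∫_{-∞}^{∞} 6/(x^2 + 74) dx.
3*sqrt(74)*pi/37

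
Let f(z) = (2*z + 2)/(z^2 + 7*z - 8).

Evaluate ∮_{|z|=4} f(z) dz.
By the residue theorem, ∮_C f(z) dz = 2πi · (sum of the residues of f at the poles inside |z| = 4).

The denominator factors as (z - 1)*(z + 8), so the singularities of f are simple poles at z = 1, z = -8.
  |1|² = 1 < 16 = 4², so this pole is inside the contour.
  |-8|² = 64 > 16 = 4², so this pole is outside the contour.

With P(z) = 2*z + 2 and Q(z) = z^2 + 7*z - 8, each pole is simple, so Res(f, z₀) = P(z₀)/Q'(z₀) with Q'(z) = 2*z + 7.
  Res(f, 1) = P(1)/Q'(1) = (4)/(9) = 4/9

∮_C f(z) dz = 2πi · (4/9) = 8*I*pi/9

Final answer: 8*I*pi/9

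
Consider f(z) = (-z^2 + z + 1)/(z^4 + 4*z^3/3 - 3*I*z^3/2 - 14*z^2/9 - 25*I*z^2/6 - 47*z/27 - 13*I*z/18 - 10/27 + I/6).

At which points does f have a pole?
The singularities of f are the zeros of the denominator. Factoring,
  z^4 + 4*z^3/3 - 3*I*z^3/2 - 14*z^2/9 - 25*I*z^2/6 - 47*z/27 - 13*I*z/18 - 10/27 + I/6 = (z - I/3)*(z - 1 - 3*I/2)*(z + 1/3)*(z + 2 + I/3)
so the candidates are z = I/3, z = 1 + 3*I/2, z = -1/3, z = -2 - I/3.

Check the numerator P(z) = -z^2 + z + 1 at each one:
  P(I/3) = 10/9 + I/3 ≠ 0, so z = I/3 is a (simple) pole.
  P(1 + 3*I/2) = 13/4 - 3*I/2 ≠ 0, so z = 1 + 3*I/2 is a (simple) pole.
  P(-1/3) = 5/9 ≠ 0, so z = -1/3 is a (simple) pole.
  P(-2 - I/3) = -44/9 - 5*I/3 ≠ 0, so z = -2 - I/3 is a (simple) pole.

Poles of f: {-2 - I/3, -1/3, I/3, 1 + 3*I/2}

Final answer: {-2 - I/3, -1/3, I/3, 1 + 3*I/2}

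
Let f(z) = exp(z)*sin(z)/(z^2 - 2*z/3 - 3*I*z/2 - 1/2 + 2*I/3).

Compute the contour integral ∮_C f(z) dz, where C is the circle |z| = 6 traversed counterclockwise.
pi*(-36/25 + 48*I/25)*exp(2/3 + I/2)*sin(2/3 + I/2) + pi*(48/25 + 36*I/25)*exp(I)*sinh(1)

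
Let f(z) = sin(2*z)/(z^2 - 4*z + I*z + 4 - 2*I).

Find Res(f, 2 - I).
I*sin(4 - 2*I)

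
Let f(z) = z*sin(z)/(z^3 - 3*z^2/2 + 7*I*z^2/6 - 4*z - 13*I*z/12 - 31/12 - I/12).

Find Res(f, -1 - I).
(996/4745 - 612*I/4745)*sin(1 + I)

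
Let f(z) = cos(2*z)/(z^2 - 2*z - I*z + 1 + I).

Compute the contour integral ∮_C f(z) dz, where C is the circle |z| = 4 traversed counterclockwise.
By the residue theorem, ∮_C f(z) dz = 2πi · (sum of the residues of f at the poles inside |z| = 4).

The denominator factors as (z - 1)*(z - 1 - I), so the singularities of f are simple poles at z = 1, z = 1 + I.
  |1|² = 1 < 16 = 4², so this pole is inside the contour.
  |1 + I|² = 2 < 16 = 4², so this pole is inside the contour.

With P(z) = cos(2*z) and Q(z) = z^2 - 2*z - I*z + 1 + I, each pole is simple, so Res(f, z₀) = P(z₀)/Q'(z₀) with Q'(z) = 2*z - 2 - I.
  Res(f, 1) = P(1)/Q'(1) = (cos(2))/(-I) = I*cos(2)
  Res(f, 1 + I) = P(1 + I)/Q'(1 + I) = (cos(2 + 2*I))/(I) = -I*cos(2 + 2*I)

Sum of residues inside C: I*cos(2) - I*cos(2 + 2*I)
∮_C f(z) dz = 2πi · (I*cos(2) - I*cos(2 + 2*I)) = -2*pi*cos(2) + 2*pi*cos(2 + 2*I)

Final answer: -2*pi*cos(2) + 2*pi*cos(2 + 2*I)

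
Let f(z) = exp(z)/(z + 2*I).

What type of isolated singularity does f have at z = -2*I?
Write f(z) = g(z)/(z + 2*I) with g(z) = exp(z).
g is entire and g(-2*I) = exp(-2*I) ≠ 0, so no factor of (z + 2*I) cancels: the Laurent expansion of f about z = -2*I starts at the power -1, i.e. lim_{z→z₀} (z - z₀) f(z) = exp(-2*I) is finite and nonzero.
So z = -2*I is a pole of order 1.

Final answer: pole of order 1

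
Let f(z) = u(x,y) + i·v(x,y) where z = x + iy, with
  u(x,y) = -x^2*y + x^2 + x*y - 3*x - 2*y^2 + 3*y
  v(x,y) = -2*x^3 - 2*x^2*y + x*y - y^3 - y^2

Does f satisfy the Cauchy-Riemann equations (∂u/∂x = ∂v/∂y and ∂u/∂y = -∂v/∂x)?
∂u/∂x = -2*x*y + 2*x + y - 3
∂v/∂y = -2*x^2 + x - 3*y^2 - 2*y
∂u/∂y = -x^2 + x - 4*y + 3
∂v/∂x = -6*x^2 - 4*x*y + y
∂u/∂x ≠ ∂v/∂y and ∂u/∂y ≠ -∂v/∂x; the Cauchy-Riemann equations are not satisfied, so f is not analytic.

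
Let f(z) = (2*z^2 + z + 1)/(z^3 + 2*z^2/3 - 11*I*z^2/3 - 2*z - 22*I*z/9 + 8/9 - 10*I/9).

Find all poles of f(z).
{-1 + I, -I/3, 1/3 + 3*I}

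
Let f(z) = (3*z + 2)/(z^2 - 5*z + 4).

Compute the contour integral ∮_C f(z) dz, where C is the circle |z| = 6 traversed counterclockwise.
6*I*pi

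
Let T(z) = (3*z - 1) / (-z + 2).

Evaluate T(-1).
Substitute z = -1:
  numerator:   3*(-1) - 1 = -4
  denominator: -(-1) + 2 = 3
T(-1) = (-4)/(3) = -4/3

Final answer: -4/3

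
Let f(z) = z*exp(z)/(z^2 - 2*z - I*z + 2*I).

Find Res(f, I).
Write f(z) = P(z)/Q(z) with P(z) = z*exp(z) and Q(z) = z^2 - 2*z - I*z + 2*I.
The denominator factors as Q(z) = (z - 2)*(z - I), so z = I is a simple zero of Q and P is analytic there; z = I is therefore a simple pole and
  Res(f, z₀) = P(z₀)/Q'(z₀).

Q'(z) = 2*z - 2 - I, so Q'(I) = -2 + I.
P(I) = I*exp(I).

Res(f, I) = (I*exp(I))/(-2 + I) = (1/5 - 2*I/5)*exp(I)

Final answer: (1/5 - 2*I/5)*exp(I)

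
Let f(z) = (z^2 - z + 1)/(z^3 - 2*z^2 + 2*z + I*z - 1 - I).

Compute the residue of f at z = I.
Write f(z) = P(z)/Q(z) with P(z) = z^2 - z + 1 and Q(z) = z^3 - 2*z^2 + 2*z + I*z - 1 - I.
The denominator factors as Q(z) = (z - I)*(z - 1 + I)*(z - 1), so z = I is a simple zero of Q and P is analytic there; z = I is therefore a simple pole and
  Res(f, z₀) = P(z₀)/Q'(z₀).

Q'(z) = 3*z^2 - 4*z + 2 + I, so Q'(I) = -1 - 3*I.
P(I) = -I.

Res(f, I) = (-I)/(-1 - 3*I) = 3/10 + I/10

Final answer: 3/10 + I/10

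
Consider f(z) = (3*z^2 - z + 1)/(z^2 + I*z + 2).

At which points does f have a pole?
{-2*I, I}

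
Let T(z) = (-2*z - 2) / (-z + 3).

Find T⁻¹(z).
Set w = T(z) = (-2*z - 2) / (-z + 3) and solve for z:
  w*(-z + 3) = -2*z - 2
  3*w + z*(2 - w) + 2 = 0
  z*(2 - w) = -3*w - 2
  z = (3*w + 2)/(w - 2)
Renaming the variable, T⁻¹(z) = (3*z + 2)/(z - 2).
(Check: ad - bc = -8 ≠ 0, so T is invertible.)

Final answer: (3*z + 2)/(z - 2)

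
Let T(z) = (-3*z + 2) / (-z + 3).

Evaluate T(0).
Substitute z = 0:
  numerator:   -3*(0) + 2 = 2
  denominator: -(0) + 3 = 3
T(0) = (2)/(3) = 2/3

Final answer: 2/3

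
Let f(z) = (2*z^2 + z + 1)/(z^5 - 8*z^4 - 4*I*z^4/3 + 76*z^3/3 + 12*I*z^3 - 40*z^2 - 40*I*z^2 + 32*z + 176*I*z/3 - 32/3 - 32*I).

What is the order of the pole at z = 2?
3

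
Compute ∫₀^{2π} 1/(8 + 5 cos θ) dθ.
Let J = ∫₀^{2π} dθ/(8 + 5 cos θ).
Put z = e^{iθ}: then cos θ = (z + 1/z)/2, dθ = dz/(iz), and z runs once counterclockwise around |z| = 1:
  J = ∮_{|z|=1} 1/(8 + 5*(z + 1/z)/2) · dz/(iz) = (2/i) ∮_{|z|=1} dz/(5*z^2 + 16*z + 5).
The roots of 5*z^2 + 16*z + 5 are z = (-8 ± sqrt(8^2 - 5^2))/5, with sqrt(39) = sqrt(39); their product is 1, so only z₊ = -8/5 + sqrt(39)/5 lies inside the unit circle (z₋ = -8/5 - sqrt(39)/5 lies outside).
z₊ is a simple zero of q(z) = 5*z^2 + 16*z + 5, so Res(1/q, z₊) = 1/q'(z₊) with q'(z) = 10*z + 16; and q'(z₊) = 5*(z₊ - z₋) = 2*sqrt(39).
Therefore J = (2/i) · 2πi · 1/(2*sqrt(39)) = 2*pi/(sqrt(39)) = 2*sqrt(39)*pi/39

Final answer: 2*sqrt(39)*pi/39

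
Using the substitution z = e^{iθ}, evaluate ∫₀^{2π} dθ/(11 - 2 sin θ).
Call the integral J. The integrand is 2π-periodic and we integrate over a full period, so shifting θ does not change the value (θ → θ + π/2 turns sin θ into cos θ; θ → θ + π flips the sign of the trig term). Hence
  J = ∫₀^{2π} dθ/(11 + 2 cos θ).
Put z = e^{iθ}: then cos θ = (z + 1/z)/2, dθ = dz/(iz), and z runs once counterclockwise around |z| = 1:
  J = ∮_{|z|=1} 1/(11 + 2*(z + 1/z)/2) · dz/(iz) = (2/i) ∮_{|z|=1} dz/(2*z^2 + 22*z + 2).
The roots of 2*z^2 + 22*z + 2 are z = (-11 ± sqrt(11^2 - 2^2))/2, with sqrt(117) = 3*sqrt(13); their product is 1, so only z₊ = -11/2 + 3*sqrt(13)/2 lies inside the unit circle (z₋ = -11/2 - 3*sqrt(13)/2 lies outside).
z₊ is a simple zero of q(z) = 2*z^2 + 22*z + 2, so Res(1/q, z₊) = 1/q'(z₊) with q'(z) = 4*z + 22; and q'(z₊) = 2*(z₊ - z₋) = 6*sqrt(13).
Therefore J = (2/i) · 2πi · 1/(6*sqrt(13)) = 2*pi/(3*sqrt(13)) = 2*sqrt(13)*pi/39

Final answer: 2*sqrt(13)*pi/39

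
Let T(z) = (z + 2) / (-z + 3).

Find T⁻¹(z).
Set w = T(z) = (z + 2) / (-z + 3) and solve for z:
  w*(-z + 3) = z + 2
  3*w + z*(-w - 1) - 2 = 0
  z*(-w - 1) = 2 - 3*w
  z = (3*w - 2)/(w + 1)
Renaming the variable, T⁻¹(z) = (3*z - 2)/(z + 1).
(Check: ad - bc = 5 ≠ 0, so T is invertible.)

Final answer: (3*z - 2)/(z + 1)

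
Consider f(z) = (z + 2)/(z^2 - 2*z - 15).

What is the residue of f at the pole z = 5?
Write f(z) = P(z)/Q(z) with P(z) = z + 2 and Q(z) = z^2 - 2*z - 15.
The denominator factors as Q(z) = (z + 3)*(z - 5), so z = 5 is a simple zero of Q and P is analytic there; z = 5 is therefore a simple pole and
  Res(f, z₀) = P(z₀)/Q'(z₀).

Q'(z) = 2*z - 2, so Q'(5) = 8.
P(5) = 7.

Res(f, 5) = (7)/(8) = 7/8

Final answer: 7/8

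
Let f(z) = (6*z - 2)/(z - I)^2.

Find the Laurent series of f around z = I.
Put w = z - (I), i.e. z = w + I. The denominator is w^2, so it suffices to rewrite the numerator in powers of w.

P(z) = 6*z - 2
P(w + I) = -2 + 6*I + 6*w

Dividing each term by w^2:
  f = (-2 + 6*I)/w^2 + 6/w

Substituting back w = z - I:
  f(z) = (-2 + 6*I)/(z - I)^2 + 6/(z - I)

The series is finite because the numerator is a polynomial; the negative powers form the principal part, and the coefficient of 1/(z - I) gives Res(f, I) = 6.

Final answer: (-2 + 6*I)/(z - I)^2 + 6/(z - I)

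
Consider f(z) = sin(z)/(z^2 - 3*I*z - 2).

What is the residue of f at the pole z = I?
Write f(z) = P(z)/Q(z) with P(z) = sin(z) and Q(z) = z^2 - 3*I*z - 2.
The denominator factors as Q(z) = (z - 2*I)*(z - I), so z = I is a simple zero of Q and P is analytic there; z = I is therefore a simple pole and
  Res(f, z₀) = P(z₀)/Q'(z₀).

Q'(z) = 2*z - 3*I, so Q'(I) = -I.
P(I) = I*sinh(1).

Res(f, I) = (I*sinh(1))/(-I) = -sinh(1)

Final answer: -sinh(1)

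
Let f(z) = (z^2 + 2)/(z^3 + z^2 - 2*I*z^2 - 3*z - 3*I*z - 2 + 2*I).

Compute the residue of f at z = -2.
Write f(z) = P(z)/Q(z) with P(z) = z^2 + 2 and Q(z) = z^3 + z^2 - 2*I*z^2 - 3*z - 3*I*z - 2 + 2*I.
The denominator factors as Q(z) = (z + 2)*(z - I)*(z - 1 - I), so z = -2 is a simple zero of Q and P is analytic there; z = -2 is therefore a simple pole and
  Res(f, z₀) = P(z₀)/Q'(z₀).

Q'(z) = 3*z^2 + 2*z - 4*I*z - 3 - 3*I, so Q'(-2) = 5 + 5*I.
P(-2) = 6.

Res(f, -2) = (6)/(5 + 5*I) = 3/5 - 3*I/5

Final answer: 3/5 - 3*I/5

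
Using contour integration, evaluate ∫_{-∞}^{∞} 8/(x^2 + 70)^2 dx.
Let f(z) = 8/(z^2 + 70)^2. The denominator has no real zeros and deg Q - deg P = 4 ≥ 2, so the integral of f over the upper semicircle |z| = R tends to 0 as R → ∞. Closing the contour in the upper half-plane,
  ∫_{-∞}^{∞} f(x) dx = 2πi · Σ Res(f, z_k)  over the poles with Im z_k > 0.

Zeros of the denominator: z^2 + 70 = 0 gives z = ±sqrt(70)*I.
Upper half-plane: z = sqrt(70)*I (a pole of order 2).

Write f(z) = g(z)/(z - sqrt(70)*I)^2 with g(z) = 8/(z + sqrt(70)*I)^2. For a double pole, Res(f, z₀) = g'(z₀):
  g'(z) = -16/(z + sqrt(70)*I)^3
  Res(f, sqrt(70)*I) = g'(sqrt(70)*I) = -sqrt(70)*I/2450

∫_{-∞}^{∞} f(x) dx = 2πi · (-sqrt(70)*I/2450) = sqrt(70)*pi/1225

Final answer: sqrt(70)*pi/1225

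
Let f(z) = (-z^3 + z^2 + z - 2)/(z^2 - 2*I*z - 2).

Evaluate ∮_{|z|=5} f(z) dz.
pi*(-4 + 6*I)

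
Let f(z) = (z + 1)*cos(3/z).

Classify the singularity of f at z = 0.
Let u = z. Then
  cos(3/u) = Σ_{k≥0} (-1)^k (3)^(2k)/((2k)!·u^(2k)) = 1 - 9/(2*u^2) + 27/(8*u^4) + ...
which has infinitely many negative powers of u, so cos(3/z) has an essential singularity at z = 0.
The extra factor z + 1 is a nonzero polynomial; if the product had at most a pole at z = 0, dividing by that polynomial would leave cos(3/z) with at most a pole too — contradiction. (Equivalently, the product's Laurent series still has infinitely many negative powers.)
So the singularity is essential.

Final answer: essential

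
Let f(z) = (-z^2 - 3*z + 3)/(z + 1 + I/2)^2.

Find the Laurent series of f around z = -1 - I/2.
Put w = z - (-1 - I/2), i.e. z = w - 1 - I/2. The denominator is w^2, so it suffices to rewrite the numerator in powers of w.

P(z) = -z^2 - 3*z + 3
P(w - 1 - I/2) = 21/4 + I/2 + (-1 + I)*w - w^2

Dividing each term by w^2:
  f = (21/4 + I/2)/w^2 + (-1 + I)/w - 1

Substituting back w = z + 1 + I/2:
  f(z) = (21/4 + I/2)/(z + 1 + I/2)^2 + (-1 + I)/(z + 1 + I/2) - 1

The series is finite because the numerator is a polynomial; the negative powers form the principal part, and the coefficient of 1/(z + 1 + I/2) gives Res(f, -1 - I/2) = -1 + I.

Final answer: (21/4 + I/2)/(z + 1 + I/2)^2 + (-1 + I)/(z + 1 + I/2) - 1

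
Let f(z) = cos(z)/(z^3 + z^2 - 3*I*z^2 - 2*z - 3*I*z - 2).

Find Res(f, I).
Write f(z) = P(z)/Q(z) with P(z) = cos(z) and Q(z) = z^3 + z^2 - 3*I*z^2 - 2*z - 3*I*z - 2.
The denominator factors as Q(z) = (z + 1)*(z - 2*I)*(z - I), so z = I is a simple zero of Q and P is analytic there; z = I is therefore a simple pole and
  Res(f, z₀) = P(z₀)/Q'(z₀).

Q'(z) = 3*z^2 + 2*z - 6*I*z - 2 - 3*I, so Q'(I) = 1 - I.
P(I) = cosh(1).

Res(f, I) = (cosh(1))/(1 - I) = (1/2 + I/2)*cosh(1)

Final answer: (1/2 + I/2)*cosh(1)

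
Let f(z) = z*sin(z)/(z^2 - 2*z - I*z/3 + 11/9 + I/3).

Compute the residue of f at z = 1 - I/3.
(1/3 + I)*sin(1 - I/3)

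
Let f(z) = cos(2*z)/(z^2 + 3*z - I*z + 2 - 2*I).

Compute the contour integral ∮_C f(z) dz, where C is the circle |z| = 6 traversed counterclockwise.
By the residue theorem, ∮_C f(z) dz = 2πi · (sum of the residues of f at the poles inside |z| = 6).

The denominator factors as (z + 2)*(z + 1 - I), so the singularities of f are simple poles at z = -2, z = -1 + I.
  |-2|² = 4 < 36 = 6², so this pole is inside the contour.
  |-1 + I|² = 2 < 36 = 6², so this pole is inside the contour.

With P(z) = cos(2*z) and Q(z) = z^2 + 3*z - I*z + 2 - 2*I, each pole is simple, so Res(f, z₀) = P(z₀)/Q'(z₀) with Q'(z) = 2*z + 3 - I.
  Res(f, -2) = P(-2)/Q'(-2) = (cos(4))/(-1 - I) = (-1/2 + I/2)*cos(4)
  Res(f, -1 + I) = P(-1 + I)/Q'(-1 + I) = (cos(2 - 2*I))/(1 + I) = (1/2 - I/2)*cos(2 - 2*I)

Sum of residues inside C: (-1/2 + I/2)*cos(4) + (1/2 - I/2)*cos(2 - 2*I)
∮_C f(z) dz = 2πi · ((-1/2 + I/2)*cos(4) + (1/2 - I/2)*cos(2 - 2*I)) = pi*(-1 - I)*cos(4) + pi*(1 + I)*cos(2 - 2*I)

Final answer: pi*(-1 - I)*cos(4) + pi*(1 + I)*cos(2 - 2*I)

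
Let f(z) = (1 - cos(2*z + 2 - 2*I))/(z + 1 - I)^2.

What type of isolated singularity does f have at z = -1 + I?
Let u = z + 1 - I. The argument of cos is 2*z + 2 - 2*I = 2u, so
  f = (1 - cos(2u))/u^2 = ((2u)^2/2 - (2u)^4/24 + ...)/u^2 = 2 - (2/3)*u^2 + ...
The Laurent expansion about u = 0 has no negative powers; equivalently lim_{z→-1 + I} f(z) = 2 exists and is finite.
So the singularity is removable.

Final answer: removable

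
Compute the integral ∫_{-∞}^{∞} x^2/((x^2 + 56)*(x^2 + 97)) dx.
Let f(z) = z^2/((z^2 + 56)*(z^2 + 97)). The denominator has no real zeros and deg Q - deg P = 2 ≥ 2, so the integral of f over the upper semicircle |z| = R tends to 0 as R → ∞. Closing the contour in the upper half-plane,
  ∫_{-∞}^{∞} f(x) dx = 2πi · Σ Res(f, z_k)  over the poles with Im z_k > 0.

Zeros of the denominator: z^2 + 97 = 0 gives z = ±sqrt(97)*I; z^2 + 56 = 0 gives z = ±2*sqrt(14)*I.
Upper half-plane: z = 2*sqrt(14)*I, z = sqrt(97)*I (simple).

Each pole is a simple zero of Q(z) = z^4 + 153*z^2 + 5432, so Res(f, z₀) = P(z₀)/Q'(z₀) with P(z) = z^2, Q'(z) = 4*z^3 + 306*z:
  Res(f, 2*sqrt(14)*I) = (-56)/(164*sqrt(14)*I) = sqrt(14)*I/41
  Res(f, sqrt(97)*I) = (-97)/(-82*sqrt(97)*I) = -sqrt(97)*I/82

Sum of residues: I*(-sqrt(97) + 2*sqrt(14))/82
∫_{-∞}^{∞} f(x) dx = 2πi · (I*(-sqrt(97) + 2*sqrt(14))/82) = pi*(-2*sqrt(14) + sqrt(97))/41

Final answer: pi*(-2*sqrt(14) + sqrt(97))/41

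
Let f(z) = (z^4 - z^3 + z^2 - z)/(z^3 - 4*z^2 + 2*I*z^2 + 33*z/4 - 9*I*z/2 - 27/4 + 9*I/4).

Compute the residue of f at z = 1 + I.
Write f(z) = P(z)/Q(z) with P(z) = z^4 - z^3 + z^2 - z and Q(z) = z^3 - 4*z^2 + 2*I*z^2 + 33*z/4 - 9*I*z/2 - 27/4 + 9*I/4.
The denominator factors as Q(z) = (z - 3/2)*(z - 3/2 + 3*I)*(z - 1 - I), so z = 1 + I is a simple zero of Q and P is analytic there; z = 1 + I is therefore a simple pole and
  Res(f, z₀) = P(z₀)/Q'(z₀).

Q'(z) = 3*z^2 - 8*z + 4*I*z + 33/4 - 9*I/2, so Q'(1 + I) = -15/4 - 5*I/2.
P(1 + I) = -3 - I.

Res(f, 1 + I) = (-3 - I)/(-15/4 - 5*I/2) = 44/65 - 12*I/65

Final answer: 44/65 - 12*I/65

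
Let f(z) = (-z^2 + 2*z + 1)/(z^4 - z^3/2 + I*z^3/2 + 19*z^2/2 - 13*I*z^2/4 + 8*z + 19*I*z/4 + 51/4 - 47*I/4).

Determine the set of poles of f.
The singularities of f are the zeros of the denominator. Factoring,
  z^4 - z^3/2 + I*z^3/2 + 19*z^2/2 - 13*I*z^2/4 + 8*z + 19*I*z/4 + 51/4 - 47*I/4 = (z + 1 + 3*I/2)*(z - 1/2 + 3*I)*(z - 1 - 3*I)*(z - I)
so the candidates are z = -1 - 3*I/2, z = 1/2 - 3*I, z = 1 + 3*I, z = I.

Check the numerator P(z) = -z^2 + 2*z + 1 at each one:
  P(-1 - 3*I/2) = 1/4 - 6*I ≠ 0, so z = -1 - 3*I/2 is a (simple) pole.
  P(1/2 - 3*I) = 43/4 - 3*I ≠ 0, so z = 1/2 - 3*I is a (simple) pole.
  P(1 + 3*I) = 11 ≠ 0, so z = 1 + 3*I is a (simple) pole.
  P(I) = 2 + 2*I ≠ 0, so z = I is a (simple) pole.

Poles of f: {-1 - 3*I/2, I, 1/2 - 3*I, 1 + 3*I}

Final answer: {-1 - 3*I/2, I, 1/2 - 3*I, 1 + 3*I}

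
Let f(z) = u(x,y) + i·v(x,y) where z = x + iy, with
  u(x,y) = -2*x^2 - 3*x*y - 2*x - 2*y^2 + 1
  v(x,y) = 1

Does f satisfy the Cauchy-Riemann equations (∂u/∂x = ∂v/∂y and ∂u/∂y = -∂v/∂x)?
∂u/∂x = -4*x - 3*y - 2
∂v/∂y = 0
∂u/∂y = -3*x - 4*y
∂v/∂x = 0
∂u/∂x ≠ ∂v/∂y and ∂u/∂y ≠ -∂v/∂x; the Cauchy-Riemann equations are not satisfied, so f is not analytic.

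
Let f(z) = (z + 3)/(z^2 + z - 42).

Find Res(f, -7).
Write f(z) = P(z)/Q(z) with P(z) = z + 3 and Q(z) = z^2 + z - 42.
The denominator factors as Q(z) = (z + 7)*(z - 6), so z = -7 is a simple zero of Q and P is analytic there; z = -7 is therefore a simple pole and
  Res(f, z₀) = P(z₀)/Q'(z₀).

Q'(z) = 2*z + 1, so Q'(-7) = -13.
P(-7) = -4.

Res(f, -7) = (-4)/(-13) = 4/13

Final answer: 4/13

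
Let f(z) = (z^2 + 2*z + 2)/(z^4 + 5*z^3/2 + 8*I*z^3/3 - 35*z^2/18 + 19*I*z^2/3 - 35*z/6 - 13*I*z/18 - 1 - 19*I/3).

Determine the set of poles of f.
{-2 - I/3, -3/2, -2*I, 1 - I/3}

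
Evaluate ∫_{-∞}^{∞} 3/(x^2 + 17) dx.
Let f(z) = 3/(z^2 + 17). The denominator has no real zeros and deg Q - deg P = 2 ≥ 2, so the integral of f over the upper semicircle |z| = R tends to 0 as R → ∞. Closing the contour in the upper half-plane,
  ∫_{-∞}^{∞} f(x) dx = 2πi · Σ Res(f, z_k)  over the poles with Im z_k > 0.

Zeros of the denominator: z^2 + 17 = 0 gives z = ±sqrt(17)*I.
Upper half-plane: z = sqrt(17)*I (simple).

Each pole is a simple zero of Q(z) = z^2 + 17, so Res(f, z₀) = P(z₀)/Q'(z₀) with P(z) = 3, Q'(z) = 2*z:
  Res(f, sqrt(17)*I) = (3)/(2*sqrt(17)*I) = -3*sqrt(17)*I/34

∫_{-∞}^{∞} f(x) dx = 2πi · (-3*sqrt(17)*I/34) = 3*sqrt(17)*pi/17

Final answer: 3*sqrt(17)*pi/17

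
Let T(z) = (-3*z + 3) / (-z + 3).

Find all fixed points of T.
{3 - sqrt(6), sqrt(6) + 3}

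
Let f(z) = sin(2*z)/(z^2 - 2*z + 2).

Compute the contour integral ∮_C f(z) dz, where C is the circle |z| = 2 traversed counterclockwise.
-pi*sin(2 - 2*I) + pi*sin(2 + 2*I)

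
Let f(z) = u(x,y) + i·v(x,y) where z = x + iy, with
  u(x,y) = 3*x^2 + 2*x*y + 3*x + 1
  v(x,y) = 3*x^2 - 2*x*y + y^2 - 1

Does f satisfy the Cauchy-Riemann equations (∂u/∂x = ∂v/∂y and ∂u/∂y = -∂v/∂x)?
∂u/∂x = 6*x + 2*y + 3
∂v/∂y = -2*x + 2*y
∂u/∂y = 2*x
∂v/∂x = 6*x - 2*y
∂u/∂x ≠ ∂v/∂y and ∂u/∂y ≠ -∂v/∂x; the Cauchy-Riemann equations are not satisfied, so f is not analytic.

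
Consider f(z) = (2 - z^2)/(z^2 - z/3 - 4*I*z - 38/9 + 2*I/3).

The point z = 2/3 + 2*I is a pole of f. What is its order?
1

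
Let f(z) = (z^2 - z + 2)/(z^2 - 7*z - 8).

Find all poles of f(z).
{-1, 8}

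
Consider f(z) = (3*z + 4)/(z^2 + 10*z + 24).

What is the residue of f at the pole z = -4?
Write f(z) = P(z)/Q(z) with P(z) = 3*z + 4 and Q(z) = z^2 + 10*z + 24.
The denominator factors as Q(z) = (z + 6)*(z + 4), so z = -4 is a simple zero of Q and P is analytic there; z = -4 is therefore a simple pole and
  Res(f, z₀) = P(z₀)/Q'(z₀).

Q'(z) = 2*z + 10, so Q'(-4) = 2.
P(-4) = -8.

Res(f, -4) = (-8)/(2) = -4

Final answer: -4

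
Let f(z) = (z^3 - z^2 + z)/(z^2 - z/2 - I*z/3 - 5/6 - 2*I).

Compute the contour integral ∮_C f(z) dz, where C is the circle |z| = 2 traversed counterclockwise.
By the residue theorem, ∮_C f(z) dz = 2πi · (sum of the residues of f at the poles inside |z| = 2).

The denominator factors as (z - 3/2 - I)*(z + 1 + 2*I/3), so the singularities of f are simple poles at z = 3/2 + I, z = -1 - 2*I/3.
  |3/2 + I|² = 13/4 < 4 = 2², so this pole is inside the contour.
  |-1 - 2*I/3|² = 13/9 < 4 = 2², so this pole is inside the contour.

With P(z) = z^3 - z^2 + z and Q(z) = z^2 - z/2 - I*z/3 - 5/6 - 2*I, each pole is simple, so Res(f, z₀) = P(z₀)/Q'(z₀) with Q'(z) = 2*z - 1/2 - I/3.
  Res(f, 3/2 + I) = P(3/2 + I)/Q'(3/2 + I) = (-7/8 + 15*I/4)/(5/2 + 5*I/3) = 9/20 + 6*I/5
  Res(f, -1 - 2*I/3) = P(-1 - 2*I/3)/Q'(-1 - 2*I/3) = (-11/9 - 100*I/27)/(-5/2 - 5*I/3) = 46/45 + 4*I/5

Sum of residues inside C: 53/36 + 2*I
∮_C f(z) dz = 2πi · (53/36 + 2*I) = pi*(-4 + 53*I/18)

Final answer: pi*(-4 + 53*I/18)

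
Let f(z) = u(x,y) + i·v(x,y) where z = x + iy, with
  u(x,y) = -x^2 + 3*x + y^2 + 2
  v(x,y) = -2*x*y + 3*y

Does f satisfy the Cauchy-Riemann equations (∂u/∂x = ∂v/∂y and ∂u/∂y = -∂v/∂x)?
∂u/∂x = 3 - 2*x
∂v/∂y = 3 - 2*x
∂u/∂y = 2*y
∂v/∂x = -2*y
∂u/∂x = ∂v/∂y and ∂u/∂y = -∂v/∂x hold identically; f is analytic.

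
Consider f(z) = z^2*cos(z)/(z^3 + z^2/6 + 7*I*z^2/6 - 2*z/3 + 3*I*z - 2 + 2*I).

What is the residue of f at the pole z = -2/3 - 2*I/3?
(280/1261 + 48*I/1261)*cos(2/3 + 2*I/3)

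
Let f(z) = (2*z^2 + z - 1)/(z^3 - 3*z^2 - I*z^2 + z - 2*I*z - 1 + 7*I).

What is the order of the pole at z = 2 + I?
2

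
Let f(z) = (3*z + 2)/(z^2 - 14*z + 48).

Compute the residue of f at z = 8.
Write f(z) = P(z)/Q(z) with P(z) = 3*z + 2 and Q(z) = z^2 - 14*z + 48.
The denominator factors as Q(z) = (z - 6)*(z - 8), so z = 8 is a simple zero of Q and P is analytic there; z = 8 is therefore a simple pole and
  Res(f, z₀) = P(z₀)/Q'(z₀).

Q'(z) = 2*z - 14, so Q'(8) = 2.
P(8) = 26.

Res(f, 8) = (26)/(2) = 13

Final answer: 13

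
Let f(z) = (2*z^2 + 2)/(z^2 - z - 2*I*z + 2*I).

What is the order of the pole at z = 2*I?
Factor the denominator:
  z^2 - z - 2*I*z + 2*I = (z - 2*I)*(z - 1)

The numerator P(z) = 2*z^2 + 2 has P(2*I) = -6 ≠ 0, so no factor of (z - 2*I) cancels.
Near z = 2*I we can therefore write f(z) = g(z)/(z - 2*I) with g analytic at 2*I and g(2*I) ≠ 0 (g is the numerator divided by the remaining denominator factors).

Hence z = 2*I is a pole of order 1.

Final answer: 1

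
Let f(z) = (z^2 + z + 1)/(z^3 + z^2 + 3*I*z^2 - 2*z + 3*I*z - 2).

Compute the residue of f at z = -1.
Write f(z) = P(z)/Q(z) with P(z) = z^2 + z + 1 and Q(z) = z^3 + z^2 + 3*I*z^2 - 2*z + 3*I*z - 2.
The denominator factors as Q(z) = (z + I)*(z + 1)*(z + 2*I), so z = -1 is a simple zero of Q and P is analytic there; z = -1 is therefore a simple pole and
  Res(f, z₀) = P(z₀)/Q'(z₀).

Q'(z) = 3*z^2 + 2*z + 6*I*z - 2 + 3*I, so Q'(-1) = -1 - 3*I.
P(-1) = 1.

Res(f, -1) = (1)/(-1 - 3*I) = -1/10 + 3*I/10

Final answer: -1/10 + 3*I/10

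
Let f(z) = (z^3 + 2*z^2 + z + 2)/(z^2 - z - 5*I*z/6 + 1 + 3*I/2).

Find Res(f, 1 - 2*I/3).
Write f(z) = P(z)/Q(z) with P(z) = z^3 + 2*z^2 + z + 2 and Q(z) = z^2 - z - 5*I*z/6 + 1 + 3*I/2.
The denominator factors as Q(z) = (z - 3*I/2)*(z - 1 + 2*I/3), so z = 1 - 2*I/3 is a simple zero of Q and P is analytic there; z = 1 - 2*I/3 is therefore a simple pole and
  Res(f, z₀) = P(z₀)/Q'(z₀).

Q'(z) = 2*z - 1 - 5*I/6, so Q'(1 - 2*I/3) = 1 - 13*I/6.
P(1 - 2*I/3) = 34/9 - 136*I/27.

Res(f, 1 - 2*I/3) = (34/9 - 136*I/27)/(1 - 13*I/6) = 952/369 + 68*I/123

Final answer: 952/369 + 68*I/123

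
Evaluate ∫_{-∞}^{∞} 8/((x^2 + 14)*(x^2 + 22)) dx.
Let f(z) = 8/((z^2 + 14)*(z^2 + 22)). The denominator has no real zeros and deg Q - deg P = 4 ≥ 2, so the integral of f over the upper semicircle |z| = R tends to 0 as R → ∞. Closing the contour in the upper half-plane,
  ∫_{-∞}^{∞} f(x) dx = 2πi · Σ Res(f, z_k)  over the poles with Im z_k > 0.

Zeros of the denominator: z^2 + 22 = 0 gives z = ±sqrt(22)*I; z^2 + 14 = 0 gives z = ±sqrt(14)*I.
Upper half-plane: z = sqrt(14)*I, z = sqrt(22)*I (simple).

Each pole is a simple zero of Q(z) = z^4 + 36*z^2 + 308, so Res(f, z₀) = P(z₀)/Q'(z₀) with P(z) = 8, Q'(z) = 4*z^3 + 72*z:
  Res(f, sqrt(14)*I) = (8)/(16*sqrt(14)*I) = -sqrt(14)*I/28
  Res(f, sqrt(22)*I) = (8)/(-16*sqrt(22)*I) = sqrt(22)*I/44

Sum of residues: I*(-sqrt(14)/28 + sqrt(22)/44)
∫_{-∞}^{∞} f(x) dx = 2πi · (I*(-sqrt(14)/28 + sqrt(22)/44)) = pi*(-7*sqrt(22) + 11*sqrt(14))/154

Final answer: pi*(-7*sqrt(22) + 11*sqrt(14))/154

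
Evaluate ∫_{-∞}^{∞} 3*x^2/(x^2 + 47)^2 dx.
Let f(z) = 3*z^2/(z^2 + 47)^2. The denominator has no real zeros and deg Q - deg P = 2 ≥ 2, so the integral of f over the upper semicircle |z| = R tends to 0 as R → ∞. Closing the contour in the upper half-plane,
  ∫_{-∞}^{∞} f(x) dx = 2πi · Σ Res(f, z_k)  over the poles with Im z_k > 0.

Zeros of the denominator: z^2 + 47 = 0 gives z = ±sqrt(47)*I.
Upper half-plane: z = sqrt(47)*I (a pole of order 2).

Write f(z) = g(z)/(z - sqrt(47)*I)^2 with g(z) = 3*z^2/(z + sqrt(47)*I)^2. For a double pole, Res(f, z₀) = g'(z₀):
  g'(z) = 6*sqrt(47)*I*z/(z + sqrt(47)*I)^3
  Res(f, sqrt(47)*I) = g'(sqrt(47)*I) = -3*sqrt(47)*I/188

∫_{-∞}^{∞} f(x) dx = 2πi · (-3*sqrt(47)*I/188) = 3*sqrt(47)*pi/94

Final answer: 3*sqrt(47)*pi/94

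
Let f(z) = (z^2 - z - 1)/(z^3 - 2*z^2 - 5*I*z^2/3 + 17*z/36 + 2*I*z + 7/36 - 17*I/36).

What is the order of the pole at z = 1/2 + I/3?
2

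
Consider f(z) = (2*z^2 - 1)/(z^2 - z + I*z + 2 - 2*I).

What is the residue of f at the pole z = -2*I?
9/10 - 27*I/10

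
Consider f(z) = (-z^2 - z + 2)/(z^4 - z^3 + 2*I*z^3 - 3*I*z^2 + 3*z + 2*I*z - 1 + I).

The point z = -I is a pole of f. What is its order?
3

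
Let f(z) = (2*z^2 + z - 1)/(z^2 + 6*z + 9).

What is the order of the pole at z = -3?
Factor the denominator:
  z^2 + 6*z + 9 = (z + 3)^2

The numerator P(z) = 2*z^2 + z - 1 has P(-3) = 14 ≠ 0, so no factor of (z + 3) cancels.
Near z = -3 we can therefore write f(z) = g(z)/(z + 3)^2 with g analytic at -3 and g(-3) ≠ 0 (g is just the numerator).

Hence z = -3 is a pole of order 2.

Final answer: 2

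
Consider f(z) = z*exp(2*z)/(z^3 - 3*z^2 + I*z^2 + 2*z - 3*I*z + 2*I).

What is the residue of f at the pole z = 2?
Write f(z) = P(z)/Q(z) with P(z) = z*exp(2*z) and Q(z) = z^3 - 3*z^2 + I*z^2 + 2*z - 3*I*z + 2*I.
The denominator factors as Q(z) = (z - 1)*(z - 2)*(z + I), so z = 2 is a simple zero of Q and P is analytic there; z = 2 is therefore a simple pole and
  Res(f, z₀) = P(z₀)/Q'(z₀).

Q'(z) = 3*z^2 - 6*z + 2*I*z + 2 - 3*I, so Q'(2) = 2 + I.
P(2) = 2*exp(4).

Res(f, 2) = (2*exp(4))/(2 + I) = (4/5 - 2*I/5)*exp(4)

Final answer: (4/5 - 2*I/5)*exp(4)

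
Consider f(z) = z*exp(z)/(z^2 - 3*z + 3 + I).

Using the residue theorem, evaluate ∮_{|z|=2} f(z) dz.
By the residue theorem, ∮_C f(z) dz = 2πi · (sum of the residues of f at the poles inside |z| = 2).

The denominator factors as (z - 2 + I)*(z - 1 - I), so the singularities of f are simple poles at z = 2 - I, z = 1 + I.
  |2 - I|² = 5 > 4 = 2², so this pole is outside the contour.
  |1 + I|² = 2 < 4 = 2², so this pole is inside the contour.

With P(z) = z*exp(z) and Q(z) = z^2 - 3*z + 3 + I, each pole is simple, so Res(f, z₀) = P(z₀)/Q'(z₀) with Q'(z) = 2*z - 3.
  Res(f, 1 + I) = P(1 + I)/Q'(1 + I) = ((1 + I)*exp(1 + I))/(-1 + 2*I) = (1/5 - 3*I/5)*exp(1 + I)

∮_C f(z) dz = 2πi · ((1/5 - 3*I/5)*exp(1 + I)) = pi*(6/5 + 2*I/5)*exp(1 + I)

Final answer: pi*(6/5 + 2*I/5)*exp(1 + I)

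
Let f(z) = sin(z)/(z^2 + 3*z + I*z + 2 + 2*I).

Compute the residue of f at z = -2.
Write f(z) = P(z)/Q(z) with P(z) = sin(z) and Q(z) = z^2 + 3*z + I*z + 2 + 2*I.
The denominator factors as Q(z) = (z + 2)*(z + 1 + I), so z = -2 is a simple zero of Q and P is analytic there; z = -2 is therefore a simple pole and
  Res(f, z₀) = P(z₀)/Q'(z₀).

Q'(z) = 2*z + 3 + I, so Q'(-2) = -1 + I.
P(-2) = -sin(2).

Res(f, -2) = (-sin(2))/(-1 + I) = (1/2 + I/2)*sin(2)

Final answer: (1/2 + I/2)*sin(2)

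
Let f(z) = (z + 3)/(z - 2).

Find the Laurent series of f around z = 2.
5/(z - 2) + 1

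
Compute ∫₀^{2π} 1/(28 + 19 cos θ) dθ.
2*sqrt(47)*pi/141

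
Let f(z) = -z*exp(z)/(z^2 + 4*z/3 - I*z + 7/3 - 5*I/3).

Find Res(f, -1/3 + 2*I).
(-52/85 - 21*I/85)*exp(-1/3 + 2*I)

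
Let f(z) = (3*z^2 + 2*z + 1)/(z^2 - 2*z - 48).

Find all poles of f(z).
The singularities of f are the zeros of the denominator. Factoring,
  z^2 - 2*z - 48 = (z + 6)*(z - 8)
so the candidates are z = -6, z = 8.

Check the numerator P(z) = 3*z^2 + 2*z + 1 at each one:
  P(-6) = 97 ≠ 0, so z = -6 is a (simple) pole.
  P(8) = 209 ≠ 0, so z = 8 is a (simple) pole.

Poles of f: {-6, 8}

Final answer: {-6, 8}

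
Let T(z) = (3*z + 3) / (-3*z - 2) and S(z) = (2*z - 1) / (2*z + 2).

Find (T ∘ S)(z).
(T ∘ S)(z) = T(S(z)) = ((3)*S(z) + (3))/((-3)*S(z) + (-2)). Multiply numerator and denominator by 2*z + 2:
  numerator:   (3)*(2*z - 1) + (3)*(2*z + 2) = 12*z + 3
  denominator: (-3)*(2*z - 1) + (-2)*(2*z + 2) = -10*z - 1
(T ∘ S)(z) = (12*z + 3)/(-10*z - 1) = (-12*z - 3)/(10*z + 1)

Final answer: (-12*z - 3)/(10*z + 1)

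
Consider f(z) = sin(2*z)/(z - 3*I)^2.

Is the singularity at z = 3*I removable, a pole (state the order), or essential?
pole of order 2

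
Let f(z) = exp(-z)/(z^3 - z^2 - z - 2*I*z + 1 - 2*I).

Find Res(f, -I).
Write f(z) = P(z)/Q(z) with P(z) = exp(-z) and Q(z) = z^3 - z^2 - z - 2*I*z + 1 - 2*I.
The denominator factors as Q(z) = (z + I)*(z + 1)*(z - 2 - I), so z = -I is a simple zero of Q and P is analytic there; z = -I is therefore a simple pole and
  Res(f, z₀) = P(z₀)/Q'(z₀).

Q'(z) = 3*z^2 - 2*z - 1 - 2*I, so Q'(-I) = -4.
P(-I) = exp(I).

Res(f, -I) = (exp(I))/(-4) = -exp(I)/4

Final answer: -exp(I)/4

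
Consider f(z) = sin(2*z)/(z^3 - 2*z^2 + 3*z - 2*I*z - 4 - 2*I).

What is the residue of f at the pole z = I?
Write f(z) = P(z)/Q(z) with P(z) = sin(2*z) and Q(z) = z^3 - 2*z^2 + 3*z - 2*I*z - 4 - 2*I.
The denominator factors as Q(z) = (z + 2*I)*(z - 2 - I)*(z - I), so z = I is a simple zero of Q and P is analytic there; z = I is therefore a simple pole and
  Res(f, z₀) = P(z₀)/Q'(z₀).

Q'(z) = 3*z^2 - 4*z + 3 - 2*I, so Q'(I) = -6*I.
P(I) = I*sinh(2).

Res(f, I) = (I*sinh(2))/(-6*I) = -sinh(2)/6

Final answer: -sinh(2)/6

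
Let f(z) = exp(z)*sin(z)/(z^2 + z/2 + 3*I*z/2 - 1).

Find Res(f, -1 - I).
(3/5 - I/5)*exp(-1 - I)*sin(1 + I)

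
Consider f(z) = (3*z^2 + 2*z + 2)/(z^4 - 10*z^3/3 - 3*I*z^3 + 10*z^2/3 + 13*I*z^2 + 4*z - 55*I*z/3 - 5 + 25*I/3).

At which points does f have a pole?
{-2/3 + 3*I, 1, 1 + I, 2 - I}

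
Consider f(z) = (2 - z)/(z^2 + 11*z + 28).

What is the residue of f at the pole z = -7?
Write f(z) = P(z)/Q(z) with P(z) = 2 - z and Q(z) = z^2 + 11*z + 28.
The denominator factors as Q(z) = (z + 4)*(z + 7), so z = -7 is a simple zero of Q and P is analytic there; z = -7 is therefore a simple pole and
  Res(f, z₀) = P(z₀)/Q'(z₀).

Q'(z) = 2*z + 11, so Q'(-7) = -3.
P(-7) = 9.

Res(f, -7) = (9)/(-3) = -3

Final answer: -3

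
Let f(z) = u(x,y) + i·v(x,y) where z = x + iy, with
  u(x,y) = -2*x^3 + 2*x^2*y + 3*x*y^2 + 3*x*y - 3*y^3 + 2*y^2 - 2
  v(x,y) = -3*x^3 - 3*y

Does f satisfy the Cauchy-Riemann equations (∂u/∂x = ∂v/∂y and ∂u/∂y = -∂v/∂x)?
∂u/∂x = -6*x^2 + 4*x*y + 3*y^2 + 3*y
∂v/∂y = -3
∂u/∂y = 2*x^2 + 6*x*y + 3*x - 9*y^2 + 4*y
∂v/∂x = -9*x^2
∂u/∂x ≠ ∂v/∂y and ∂u/∂y ≠ -∂v/∂x; the Cauchy-Riemann equations are not satisfied, so f is not analytic.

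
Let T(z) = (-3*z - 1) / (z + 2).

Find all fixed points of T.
T(z) = z means -3*z - 1 = z*(z + 2), i.e.
  z^2 + 5*z + 1 = 0.
Discriminant: (5)^2 - 4*(1)*(1) = 21, so the roots are real.
  z = (-5 ± sqrt(21))/(2*(1))
Fixed points: {-5/2 - sqrt(21)/2, -5/2 + sqrt(21)/2}

Final answer: {-5/2 - sqrt(21)/2, -5/2 + sqrt(21)/2}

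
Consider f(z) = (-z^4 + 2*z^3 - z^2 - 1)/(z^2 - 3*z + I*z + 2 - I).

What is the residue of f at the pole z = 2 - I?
Write f(z) = P(z)/Q(z) with P(z) = -z^4 + 2*z^3 - z^2 - 1 and Q(z) = z^2 - 3*z + I*z + 2 - I.
The denominator factors as Q(z) = (z - 2 + I)*(z - 1), so z = 2 - I is a simple zero of Q and P is analytic there; z = 2 - I is therefore a simple pole and
  Res(f, z₀) = P(z₀)/Q'(z₀).

Q'(z) = 2*z - 3 + I, so Q'(2 - I) = 1 - I.
P(2 - I) = 7 + 6*I.

Res(f, 2 - I) = (7 + 6*I)/(1 - I) = 1/2 + 13*I/2

Final answer: 1/2 + 13*I/2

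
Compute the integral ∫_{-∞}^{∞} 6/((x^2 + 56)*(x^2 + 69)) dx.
pi*(-28*sqrt(69) + 69*sqrt(14))/4186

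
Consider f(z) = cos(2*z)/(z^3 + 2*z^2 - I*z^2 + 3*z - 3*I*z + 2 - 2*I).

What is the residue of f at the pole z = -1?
Write f(z) = P(z)/Q(z) with P(z) = cos(2*z) and Q(z) = z^3 + 2*z^2 - I*z^2 + 3*z - 3*I*z + 2 - 2*I.
The denominator factors as Q(z) = (z + 1)*(z - 2*I)*(z + 1 + I), so z = -1 is a simple zero of Q and P is analytic there; z = -1 is therefore a simple pole and
  Res(f, z₀) = P(z₀)/Q'(z₀).

Q'(z) = 3*z^2 + 4*z - 2*I*z + 3 - 3*I, so Q'(-1) = 2 - I.
P(-1) = cos(2).

Res(f, -1) = (cos(2))/(2 - I) = (2/5 + I/5)*cos(2)

Final answer: (2/5 + I/5)*cos(2)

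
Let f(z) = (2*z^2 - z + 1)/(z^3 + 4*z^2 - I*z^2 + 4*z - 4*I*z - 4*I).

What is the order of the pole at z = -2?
Factor the denominator:
  z^3 + 4*z^2 - I*z^2 + 4*z - 4*I*z - 4*I = (z + 2)^2*(z - I)

The numerator P(z) = 2*z^2 - z + 1 has P(-2) = 11 ≠ 0, so no factor of (z + 2) cancels.
Near z = -2 we can therefore write f(z) = g(z)/(z + 2)^2 with g analytic at -2 and g(-2) ≠ 0 (g is the numerator divided by the remaining denominator factors).

Hence z = -2 is a pole of order 2.

Final answer: 2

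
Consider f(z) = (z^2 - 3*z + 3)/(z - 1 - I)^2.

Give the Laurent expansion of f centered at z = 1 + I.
-I/(z - 1 - I)^2 + (-1 + 2*I)/(z - 1 - I) + 1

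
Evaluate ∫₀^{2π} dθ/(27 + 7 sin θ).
sqrt(170)*pi/170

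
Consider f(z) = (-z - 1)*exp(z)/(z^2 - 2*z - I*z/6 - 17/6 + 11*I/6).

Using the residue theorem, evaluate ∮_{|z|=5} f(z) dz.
pi*(144/601 - 1172*I/601)*exp(3 - I/3) + pi*(-144/601 - 30*I/601)*exp(-1 + I/2)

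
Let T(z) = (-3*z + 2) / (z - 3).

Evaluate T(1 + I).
Substitute z = 1 + I:
  numerator:   -3*(1 + I) + 2 = -1 - 3*I
  denominator: (1 + I) - 3 = -2 + I
T(1 + I) = (-1 - 3*I)/(-2 + I); multiplying numerator and denominator by the conjugate -2 - I gives (-1 + 7*I)/5 = -1/5 + 7*I/5

Final answer: -1/5 + 7*I/5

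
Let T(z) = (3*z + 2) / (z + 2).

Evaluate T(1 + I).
9/5 + 2*I/5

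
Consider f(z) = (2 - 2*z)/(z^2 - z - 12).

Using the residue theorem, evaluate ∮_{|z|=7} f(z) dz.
By the residue theorem, ∮_C f(z) dz = 2πi · (sum of the residues of f at the poles inside |z| = 7).

The denominator factors as (z + 3)*(z - 4), so the singularities of f are simple poles at z = -3, z = 4.
  |-3|² = 9 < 49 = 7², so this pole is inside the contour.
  |4|² = 16 < 49 = 7², so this pole is inside the contour.

With P(z) = 2 - 2*z and Q(z) = z^2 - z - 12, each pole is simple, so Res(f, z₀) = P(z₀)/Q'(z₀) with Q'(z) = 2*z - 1.
  Res(f, -3) = P(-3)/Q'(-3) = (8)/(-7) = -8/7
  Res(f, 4) = P(4)/Q'(4) = (-6)/(7) = -6/7

Sum of residues inside C: -2
∮_C f(z) dz = 2πi · (-2) = -4*I*pi

Final answer: -4*I*pi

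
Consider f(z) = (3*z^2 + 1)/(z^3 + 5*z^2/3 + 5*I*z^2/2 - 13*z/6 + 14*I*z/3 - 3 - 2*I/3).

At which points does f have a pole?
The singularities of f are the zeros of the denominator. Factoring,
  z^3 + 5*z^2/3 + 5*I*z^2/2 - 13*z/6 + 14*I*z/3 - 3 - 2*I/3 = (z - 1/3 + 3*I/2)*(z + 2)*(z + I)
so the candidates are z = 1/3 - 3*I/2, z = -2, z = -I.

Check the numerator P(z) = 3*z^2 + 1 at each one:
  P(1/3 - 3*I/2) = -65/12 - 3*I ≠ 0, so z = 1/3 - 3*I/2 is a (simple) pole.
  P(-2) = 13 ≠ 0, so z = -2 is a (simple) pole.
  P(-I) = -2 ≠ 0, so z = -I is a (simple) pole.

Poles of f: {-2, -I, 1/3 - 3*I/2}

Final answer: {-2, -I, 1/3 - 3*I/2}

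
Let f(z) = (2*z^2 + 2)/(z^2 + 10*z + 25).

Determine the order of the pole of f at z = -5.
2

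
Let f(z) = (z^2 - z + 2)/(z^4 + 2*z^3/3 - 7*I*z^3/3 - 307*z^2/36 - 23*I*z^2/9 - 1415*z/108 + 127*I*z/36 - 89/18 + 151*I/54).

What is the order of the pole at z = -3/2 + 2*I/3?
Factor the denominator:
  z^4 + 2*z^3/3 - 7*I*z^3/3 - 307*z^2/36 - 23*I*z^2/9 - 1415*z/108 + 127*I*z/36 - 89/18 + 151*I/54 = (z + 3/2 - 2*I/3)^2*(z - 3 - I)*(z + 2/3)

The numerator P(z) = z^2 - z + 2 has P(-3/2 + 2*I/3) = 191/36 - 8*I/3 ≠ 0, so no factor of (z + 3/2 - 2*I/3) cancels.
Near z = -3/2 + 2*I/3 we can therefore write f(z) = g(z)/(z + 3/2 - 2*I/3)^2 with g analytic at -3/2 + 2*I/3 and g(-3/2 + 2*I/3) ≠ 0 (g is the numerator divided by the remaining denominator factors).

Hence z = -3/2 + 2*I/3 is a pole of order 2.

Final answer: 2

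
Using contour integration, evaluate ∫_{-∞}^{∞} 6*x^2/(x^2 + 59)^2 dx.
3*sqrt(59)*pi/59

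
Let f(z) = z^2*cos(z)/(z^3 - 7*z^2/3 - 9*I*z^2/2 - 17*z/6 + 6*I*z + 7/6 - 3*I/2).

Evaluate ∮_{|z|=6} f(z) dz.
By the residue theorem, ∮_C f(z) dz = 2πi · (sum of the residues of f at the poles inside |z| = 6).

The denominator factors as (z - 1 - 3*I/2)*(z - 1/3)*(z - 1 - 3*I), so the singularities of f are simple poles at z = 1 + 3*I/2, z = 1/3, z = 1 + 3*I.
  |1 + 3*I/2|² = 13/4 < 36 = 6², so this pole is inside the contour.
  |1/3|² = 1/9 < 36 = 6², so this pole is inside the contour.
  |1 + 3*I|² = 10 < 36 = 6², so this pole is inside the contour.

With P(z) = z^2*cos(z) and Q(z) = z^3 - 7*z^2/3 - 9*I*z^2/2 - 17*z/6 + 6*I*z + 7/6 - 3*I/2, each pole is simple, so Res(f, z₀) = P(z₀)/Q'(z₀) with Q'(z) = 3*z^2 - 14*z/3 - 9*I*z - 17/6 + 6*I.
  Res(f, 1 + 3*I/2) = P(1 + 3*I/2)/Q'(1 + 3*I/2) = ((-5/4 + 3*I)*cos(1 + 3*I/2))/(9/4 - I) = (-93/97 + 88*I/97)*cos(1 + 3*I/2)
  Res(f, 1/3) = P(1/3)/Q'(1/3) = (cos(1/3)/9)/(-73/18 + 3*I) = (-146/8245 - 108*I/8245)*cos(1/3)
  Res(f, 1 + 3*I) = P(1 + 3*I)/Q'(1 + 3*I) = ((-8 + 6*I)*cos(1 + 3*I))/(-9/2 + I) = (168/85 - 76*I/85)*cos(1 + 3*I)

Sum of residues inside C: (168/85 - 76*I/85)*cos(1 + 3*I) + (-146/8245 - 108*I/8245)*cos(1/3) + (-93/97 + 88*I/97)*cos(1 + 3*I/2)
∮_C f(z) dz = 2πi · ((168/85 - 76*I/85)*cos(1 + 3*I) + (-146/8245 - 108*I/8245)*cos(1/3) + (-93/97 + 88*I/97)*cos(1 + 3*I/2)) = pi*(216/8245 - 292*I/8245)*cos(1/3) + pi*(-176/97 - 186*I/97)*cos(1 + 3*I/2) + pi*(152/85 + 336*I/85)*cos(1 + 3*I)

Final answer: pi*(216/8245 - 292*I/8245)*cos(1/3) + pi*(-176/97 - 186*I/97)*cos(1 + 3*I/2) + pi*(152/85 + 336*I/85)*cos(1 + 3*I)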